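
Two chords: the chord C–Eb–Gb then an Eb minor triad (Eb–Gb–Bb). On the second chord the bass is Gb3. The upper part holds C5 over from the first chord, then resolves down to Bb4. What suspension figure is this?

4–3 suspension.

At the second chord the bass is Gb3. The suspended C5 lies a fourth above the bass; after resolving down by step to Bb4, the interval above the bass becomes a third.
Suspension figures are named by those two intervals: 4–3.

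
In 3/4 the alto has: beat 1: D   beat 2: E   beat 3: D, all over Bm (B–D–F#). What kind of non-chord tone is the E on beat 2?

Upper neighbor tone.

The harmony at that moment is B minor triad (B, D, F#); E is not a chord tone.
It is approached by step up from D and left by step down to D.
Step away and step back to the same note — a neighbor tone (upper neighbor).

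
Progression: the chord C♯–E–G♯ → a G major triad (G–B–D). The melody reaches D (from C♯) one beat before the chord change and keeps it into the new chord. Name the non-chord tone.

D is an anticipation.

The harmony at that moment is C♯ minor triad (C♯, E, G♯); D is not a chord tone.
It is approached by step up from C♯ and then sustained as the same pitch into the next harmony.
Arriving early and becoming a chord tone when the harmony changes — an anticipation.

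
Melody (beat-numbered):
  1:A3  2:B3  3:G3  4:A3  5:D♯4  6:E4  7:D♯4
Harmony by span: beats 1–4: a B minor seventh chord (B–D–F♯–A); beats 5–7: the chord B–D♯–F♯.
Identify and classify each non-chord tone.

G3 (beat 3) — appoggiatura; E4 (beat 6) — neighbor tone.

The harmony at that moment is B minor seventh chord (B, D, F♯, A); G3 is not a chord tone.
It is approached by leap down from B3 and left by step up to A3.
Leap in, step out — an appoggiatura.
The harmony at that moment is B major triad (B, D♯, F♯); E4 is not a chord tone.
It is approached by step up from D♯4 and left by step down to D♯4.
Step away and step back to the same note — a neighbor tone (upper neighbor).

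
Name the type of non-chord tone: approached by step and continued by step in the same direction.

Passing tone.

Approach: by step. Departure: by step, continuing in the same direction.
Stepwise on both sides with no change of direction means the note fills in the space between two different chord tones — a passing tone. (Had it turned back to its starting note it would be a neighbor tone instead.)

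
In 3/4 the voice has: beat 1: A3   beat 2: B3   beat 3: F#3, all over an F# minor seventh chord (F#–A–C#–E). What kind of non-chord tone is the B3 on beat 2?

The harmony at that moment is F# minor seventh chord (F#, A, C#, E); B3 is not a chord tone.
It is approached by step up from A3 and left by leap down to F#3.
Step in, leap out, on a weak beat — an escape tone.

Escape tone.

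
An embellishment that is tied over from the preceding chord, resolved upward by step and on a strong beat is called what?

Approach: by preparation — the pitch is first a chord tone, then held (tied or repeated) while the harmony changes under it. Departure: up by step. Metric position: strong.
A prepared dissonance that resolves upward by step — a retardation. (The same figure resolving downward would be a suspension.)

Retardation.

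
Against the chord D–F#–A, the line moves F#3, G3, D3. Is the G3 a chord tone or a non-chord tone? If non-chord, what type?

Non-chord tone — an escape tone.

The harmony at that moment is D major triad (D, F#, A); G3 is not a chord tone.
It is approached by step up from F#3 and left by leap down to D3.
Step in, leap out — an escape tone.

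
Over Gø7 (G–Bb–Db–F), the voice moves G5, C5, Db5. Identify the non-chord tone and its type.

C5 is an appoggiatura.

The harmony at that moment is G half-diminished seventh chord (G, Bb, Db, F); C5 is not a chord tone.
It is approached by leap down from G5 and left by step up to Db5.
Leap in, step out — an appoggiatura.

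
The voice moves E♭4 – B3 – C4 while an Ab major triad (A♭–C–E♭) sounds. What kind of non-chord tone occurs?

The harmony at that moment is A♭ major triad (A♭, C, E♭); B3 is not a chord tone.
It is approached by leap down from E♭4 and left by step up to C4.
Leap in, step out — an appoggiatura.

B3 is an appoggiatura.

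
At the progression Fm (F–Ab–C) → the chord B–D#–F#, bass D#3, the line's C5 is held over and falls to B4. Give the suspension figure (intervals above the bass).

7–6 suspension.

At the second chord the bass is D#3. The suspended C5 lies a seventh above the bass; after resolving down by step to B4, the interval above the bass becomes a sixth.
Suspension figures are named by those two intervals: 7–6.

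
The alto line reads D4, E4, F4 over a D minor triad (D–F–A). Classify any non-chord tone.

E4 is a passing tone.

The harmony at that moment is D minor triad (D, F, A); E4 is not a chord tone.
It is approached by step up from D4 and left by step up to F4.
Step in, step out in the same direction — a passing tone.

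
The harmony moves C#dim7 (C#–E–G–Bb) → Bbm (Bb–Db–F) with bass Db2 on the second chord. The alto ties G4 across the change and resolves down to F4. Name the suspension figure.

4–3 suspension.

At the second chord the bass is Db2. The suspended G4 lies a fourth above the bass; after resolving down by step to F4, the interval above the bass becomes a third.
Suspension figures are named by those two intervals: 4–3.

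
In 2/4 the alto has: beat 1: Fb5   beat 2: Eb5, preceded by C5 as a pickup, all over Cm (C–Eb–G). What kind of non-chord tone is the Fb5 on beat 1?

The harmony at that moment is C minor triad (C, Eb, G); Fb5 is not a chord tone.
It is approached by leap up from C5 and left by step down to Eb5.
Leap in, step out, metrically accented — an appoggiatura.

Appoggiatura.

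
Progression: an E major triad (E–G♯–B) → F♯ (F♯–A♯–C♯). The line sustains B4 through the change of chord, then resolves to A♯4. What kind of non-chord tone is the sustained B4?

The harmony at that moment is F♯ major triad (F♯, A♯, C♯); B4 is not a chord tone.
It is held over (the same pitch as the preceding B4) and left by step down to A♯4.
Held over from the previous chord and resolving down by step — a suspension.

B4 is a suspension.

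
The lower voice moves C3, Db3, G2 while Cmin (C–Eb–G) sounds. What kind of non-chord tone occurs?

Db3 is an escape tone.

The harmony at that moment is C minor triad (C, Eb, G); Db3 is not a chord tone.
It is approached by step up from C3 and left by leap down to G2.
Step in, leap out — an escape tone.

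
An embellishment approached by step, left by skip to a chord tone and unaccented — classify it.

Approach: by step. Departure: by leap. Metric position: weak.
Step in, leap out, from a weak position — an escape tone (échappée). (It is the mirror image of the appoggiatura, which leaps in and steps out on a strong beat.)

Escape tone.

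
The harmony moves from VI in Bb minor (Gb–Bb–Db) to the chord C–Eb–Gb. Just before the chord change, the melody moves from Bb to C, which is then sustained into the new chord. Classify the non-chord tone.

C is an anticipation.

The harmony at that moment is Gb major triad (Gb, Bb, Db); C is not a chord tone.
It is approached by step up from Bb and then sustained as the same pitch into the next harmony.
Arriving early and becoming a chord tone when the harmony changes — an anticipation.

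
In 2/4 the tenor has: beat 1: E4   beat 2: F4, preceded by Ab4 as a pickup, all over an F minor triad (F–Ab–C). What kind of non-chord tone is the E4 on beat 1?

Appoggiatura.

The harmony at that moment is F minor triad (F, Ab, C); E4 is not a chord tone.
It is approached by leap down from Ab4 and left by step up to F4.
Leap in, step out, metrically accented — an appoggiatura.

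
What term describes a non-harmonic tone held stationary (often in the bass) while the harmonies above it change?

Pedal tone.

Approach: none. Departure: none — a single pitch is sustained while the chords change around it, passing through harmonies that do not contain it.
No melodic motion at all; the dissonance is created entirely by the moving harmonies against the stationary note — a pedal tone (pedal point).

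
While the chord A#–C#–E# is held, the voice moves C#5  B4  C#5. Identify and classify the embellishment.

The harmony at that moment is A# minor triad (A#, C#, E#); B4 is not a chord tone.
It is approached by step down from C#5 and left by step up to C#5.
Step away and step back to the same note — a neighbor tone (lower neighbor).

B4 is a neighbor tone.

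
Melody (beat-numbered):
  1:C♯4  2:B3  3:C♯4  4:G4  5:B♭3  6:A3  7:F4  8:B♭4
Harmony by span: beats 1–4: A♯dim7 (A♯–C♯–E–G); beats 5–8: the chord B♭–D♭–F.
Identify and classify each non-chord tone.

The harmony at that moment is A♯ diminished seventh chord (A♯, C♯, E, G); B3 is not a chord tone.
It is approached by step down from C♯4 and left by step up to C♯4.
Step away and step back to the same note — a neighbor tone (lower neighbor).
The harmony at that moment is B♭ minor triad (B♭, D♭, F); A3 is not a chord tone.
It is approached by step down from B♭3 and left by leap up to F4.
Step in, leap out — an escape tone.

B3 (beat 2) — neighbor tone; A3 (beat 6) — escape tone.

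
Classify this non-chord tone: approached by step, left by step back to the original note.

Approach: by step. Departure: by step in the opposite direction, back to the starting pitch.
Stepwise on both sides but reversing to return to the same chord tone — a neighbor tone. (Had it continued onward in the same direction it would be a passing tone instead.)

Neighbor tone.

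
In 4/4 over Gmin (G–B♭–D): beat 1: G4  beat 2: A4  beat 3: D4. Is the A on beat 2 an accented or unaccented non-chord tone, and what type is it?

The harmony at that moment is G minor triad (G, B♭, D); A4 is not a chord tone.
It is approached by step up from G4 and left by leap down to D4.
Step in, leap out — an escape tone.
It falls on a weak beat, so it is unaccented.

Unaccented escape tone.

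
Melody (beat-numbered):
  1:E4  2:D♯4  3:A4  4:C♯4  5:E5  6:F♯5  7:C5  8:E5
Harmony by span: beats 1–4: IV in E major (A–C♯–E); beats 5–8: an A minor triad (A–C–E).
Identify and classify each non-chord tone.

The harmony at that moment is A major triad (A, C♯, E); D♯4 is not a chord tone.
It is approached by step down from E4 and left by leap up to A4.
Step in, leap out — an escape tone.
The harmony at that moment is A minor triad (A, C, E); F♯5 is not a chord tone.
It is approached by step up from E5 and left by leap down to C5.
Step in, leap out — an escape tone.

D♯4 (beat 2) — escape tone; F♯5 (beat 6) — escape tone.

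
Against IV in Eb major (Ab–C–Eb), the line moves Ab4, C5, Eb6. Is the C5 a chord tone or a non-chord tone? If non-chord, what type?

Chord tone (the third of Ab major triad).

Ab major triad contains Ab, C, Eb; C is the third, so it is a chord tone.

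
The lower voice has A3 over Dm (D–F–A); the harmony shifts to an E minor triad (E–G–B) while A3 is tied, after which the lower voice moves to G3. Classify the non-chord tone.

A3 is a suspension.

The harmony at that moment is E minor triad (E, G, B); A3 is not a chord tone.
It is held over (the same pitch as the preceding A3) and left by step down to G3.
Held over from the previous chord and resolving down by step — a suspension.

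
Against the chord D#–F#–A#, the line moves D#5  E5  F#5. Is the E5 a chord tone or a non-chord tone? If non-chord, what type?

Non-chord tone — a passing tone.

The harmony at that moment is D# minor triad (D#, F#, A#); E5 is not a chord tone.
It is approached by step up from D#5 and left by step up to F#5.
Step in, step out in the same direction — a passing tone.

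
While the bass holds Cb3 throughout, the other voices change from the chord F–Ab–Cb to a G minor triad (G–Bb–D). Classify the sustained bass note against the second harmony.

The harmony at that moment is G minor triad (G, Bb, D); Cb3 is not a chord tone.
It is held over (the same pitch as the preceding Cb3) and then sustained as the same pitch into the next harmony.
Sustained through a change of harmony — a pedal tone.

Pedal tone (pedal point).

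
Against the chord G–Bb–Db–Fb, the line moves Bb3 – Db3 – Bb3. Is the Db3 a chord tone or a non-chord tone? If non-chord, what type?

Chord tone (the fifth of G diminished seventh chord).

G diminished seventh chord contains G, Bb, Db, Fb; Db is the fifth, so it is a chord tone.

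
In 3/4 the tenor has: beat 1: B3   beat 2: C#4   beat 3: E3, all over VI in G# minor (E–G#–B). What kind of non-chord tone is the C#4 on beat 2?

The harmony at that moment is E major triad (E, G#, B); C#4 is not a chord tone.
It is approached by step up from B3 and left by leap down to E3.
Step in, leap out, on a weak beat — an escape tone.

Escape tone.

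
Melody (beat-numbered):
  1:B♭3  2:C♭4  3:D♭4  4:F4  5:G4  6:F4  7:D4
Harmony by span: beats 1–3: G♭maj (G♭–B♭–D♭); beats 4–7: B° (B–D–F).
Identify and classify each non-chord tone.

C♭4 (beat 2) — passing tone; G4 (beat 5) — neighbor tone.

The harmony at that moment is G♭ major triad (G♭, B♭, D♭); C♭4 is not a chord tone.
It is approached by step up from B♭3 and left by step up to D♭4.
Step in, step out in the same direction — a passing tone.
The harmony at that moment is B diminished triad (B, D, F); G4 is not a chord tone.
It is approached by step up from F4 and left by step down to F4.
Step away and step back to the same note — a neighbor tone (upper neighbor).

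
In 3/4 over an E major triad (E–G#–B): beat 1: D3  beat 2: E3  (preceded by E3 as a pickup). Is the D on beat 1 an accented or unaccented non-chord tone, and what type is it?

The harmony at that moment is E major triad (E, G#, B); D3 is not a chord tone.
It is approached by step down from E3 and left by step up to E3.
Step away and step back to the same note — a neighbor tone (lower neighbor).
It falls on the downbeat, so it is accented.

Accented neighbor tone.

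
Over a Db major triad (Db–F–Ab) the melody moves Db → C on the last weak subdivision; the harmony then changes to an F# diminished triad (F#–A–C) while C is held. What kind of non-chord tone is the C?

The harmony at that moment is Db major triad (Db, F, Ab); C is not a chord tone.
It is approached by step down from Db and then sustained as the same pitch into the next harmony.
Arriving early and becoming a chord tone when the harmony changes — an anticipation.

C is an anticipation.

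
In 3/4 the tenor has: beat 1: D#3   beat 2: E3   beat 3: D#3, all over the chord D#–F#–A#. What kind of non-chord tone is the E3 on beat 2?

The harmony at that moment is D# minor triad (D#, F#, A#); E3 is not a chord tone.
It is approached by step up from D#3 and left by step down to D#3.
Step away and step back to the same note — a neighbor tone (upper neighbor).

Upper neighbor tone.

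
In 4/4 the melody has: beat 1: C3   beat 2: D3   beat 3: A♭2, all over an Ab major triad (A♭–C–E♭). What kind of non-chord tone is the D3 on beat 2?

The harmony at that moment is A♭ major triad (A♭, C, E♭); D3 is not a chord tone.
It is approached by step up from C3 and left by leap down to A♭2.
Step in, leap out, on a weak beat — an escape tone.

Escape tone.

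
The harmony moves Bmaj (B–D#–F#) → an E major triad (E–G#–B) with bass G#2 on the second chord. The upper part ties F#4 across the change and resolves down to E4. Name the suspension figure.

At the second chord the bass is G#2. The suspended F#4 lies a seventh above the bass; after resolving down by step to E4, the interval above the bass becomes a sixth.
Suspension figures are named by those two intervals: 7–6.

7–6 suspension.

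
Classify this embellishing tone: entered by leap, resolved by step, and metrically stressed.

Appoggiatura.

Approach: by leap. Departure: by step. Metric position: strong.
Leap in, step out, in a metrically strong position — an appoggiatura. (It is the mirror image of the escape tone, which steps in and leaps out from a weak position.)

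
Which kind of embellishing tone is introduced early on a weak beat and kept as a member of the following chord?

Approach: ahead of the chord change (typically by step), so it is dissonant against the current harmony. Departure: none — the same pitch is restated or held and is a chord tone of the new harmony.
Dissonant first, consonant once the harmony catches up: the note simply arrives early — an anticipation. (The reverse timing, consonant first and dissonant after the change, would be a suspension or retardation.)

Anticipation.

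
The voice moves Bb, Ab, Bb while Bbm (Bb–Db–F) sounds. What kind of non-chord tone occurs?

Ab is a neighbor tone.

The harmony at that moment is Bb minor triad (Bb, Db, F); Ab is not a chord tone.
It is approached by step down from Bb and left by step up to Bb.
Step away and step back to the same note — a neighbor tone (lower neighbor).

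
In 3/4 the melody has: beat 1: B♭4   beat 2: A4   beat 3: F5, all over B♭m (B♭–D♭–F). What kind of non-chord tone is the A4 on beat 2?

Escape tone.

The harmony at that moment is B♭ minor triad (B♭, D♭, F); A4 is not a chord tone.
It is approached by step down from B♭4 and left by leap up to F5.
Step in, leap out, on a weak beat — an escape tone.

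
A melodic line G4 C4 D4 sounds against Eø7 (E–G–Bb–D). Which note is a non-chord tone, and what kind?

The harmony at that moment is E half-diminished seventh chord (E, G, Bb, D); C4 is not a chord tone.
It is approached by leap down from G4 and left by step up to D4.
Leap in, step out — an appoggiatura.

C4 is an appoggiatura.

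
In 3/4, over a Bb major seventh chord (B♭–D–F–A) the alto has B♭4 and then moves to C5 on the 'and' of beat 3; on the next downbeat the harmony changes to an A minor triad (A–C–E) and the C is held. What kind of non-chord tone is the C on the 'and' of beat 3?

The harmony at that moment is B♭ major seventh chord (B♭, D, F, A); C5 is not a chord tone.
It is approached by step up from B♭4 and then sustained as the same pitch into the next harmony.
Arriving early and becoming a chord tone when the harmony changes — an anticipation.

Anticipation.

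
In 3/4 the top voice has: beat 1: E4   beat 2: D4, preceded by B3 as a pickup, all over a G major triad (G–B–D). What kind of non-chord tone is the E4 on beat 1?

Appoggiatura.

The harmony at that moment is G major triad (G, B, D); E4 is not a chord tone.
It is approached by leap up from B3 and left by step down to D4.
Leap in, step out, metrically accented — an appoggiatura.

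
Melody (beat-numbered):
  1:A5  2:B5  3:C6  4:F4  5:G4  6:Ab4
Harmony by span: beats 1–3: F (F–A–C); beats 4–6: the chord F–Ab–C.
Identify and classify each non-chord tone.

The harmony at that moment is F major triad (F, A, C); B5 is not a chord tone.
It is approached by step up from A5 and left by step up to C6.
Step in, step out in the same direction — a passing tone.
The harmony at that moment is F minor triad (F, Ab, C); G4 is not a chord tone.
It is approached by step up from F4 and left by step up to Ab4.
Step in, step out in the same direction — a passing tone.

B5 (beat 2) — passing tone; G4 (beat 5) — passing tone.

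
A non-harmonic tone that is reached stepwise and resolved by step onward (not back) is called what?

Passing tone.

Approach: by step. Departure: by step, continuing in the same direction.
Stepwise on both sides with no change of direction means the note fills in the space between two different chord tones — a passing tone. (Had it turned back to its starting note it would be a neighbor tone instead.)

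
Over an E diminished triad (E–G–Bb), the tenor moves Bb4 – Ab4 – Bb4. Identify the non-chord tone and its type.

Ab4 is a neighbor tone.

The harmony at that moment is E diminished triad (E, G, Bb); Ab4 is not a chord tone.
It is approached by step down from Bb4 and left by step up to Bb4.
Step away and step back to the same note — a neighbor tone (lower neighbor).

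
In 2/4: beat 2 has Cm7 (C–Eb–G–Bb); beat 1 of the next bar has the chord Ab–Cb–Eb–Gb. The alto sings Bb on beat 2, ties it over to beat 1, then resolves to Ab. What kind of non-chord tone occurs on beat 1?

Suspension.

The harmony at that moment is Ab minor seventh chord (Ab, Cb, Eb, Gb); Bb is not a chord tone.
It is held over (the same pitch as the preceding Bb) and left by step down to Ab.
Held over from the previous chord and resolving down by step — a suspension.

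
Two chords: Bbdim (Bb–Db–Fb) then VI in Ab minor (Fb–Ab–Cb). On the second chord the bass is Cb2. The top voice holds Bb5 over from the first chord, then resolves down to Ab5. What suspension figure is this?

7–6 suspension.

At the second chord the bass is Cb2. The suspended Bb5 lies a seventh above the bass; after resolving down by step to Ab5, the interval above the bass becomes a sixth.
Suspension figures are named by those two intervals: 7–6.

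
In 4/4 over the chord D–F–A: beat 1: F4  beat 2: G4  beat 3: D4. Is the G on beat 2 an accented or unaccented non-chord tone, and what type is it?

Unaccented escape tone.

The harmony at that moment is D minor triad (D, F, A); G4 is not a chord tone.
It is approached by step up from F4 and left by leap down to D4.
Step in, leap out — an escape tone.
It falls on a weak beat, so it is unaccented.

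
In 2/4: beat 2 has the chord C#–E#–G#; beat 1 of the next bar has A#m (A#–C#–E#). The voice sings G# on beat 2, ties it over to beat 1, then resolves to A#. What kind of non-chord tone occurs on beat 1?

Retardation.

The harmony at that moment is A# minor triad (A#, C#, E#); G# is not a chord tone.
It is held over (the same pitch as the preceding G#) and left by step up to A#.
Held over from the previous chord and resolving up by step — a retardation.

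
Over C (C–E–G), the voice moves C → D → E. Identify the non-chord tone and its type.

The harmony at that moment is C major triad (C, E, G); D is not a chord tone.
It is approached by step up from C and left by step up to E.
Step in, step out in the same direction — a passing tone.

D is a passing tone.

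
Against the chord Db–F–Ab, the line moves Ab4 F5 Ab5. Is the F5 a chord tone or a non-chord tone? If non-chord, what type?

Db major triad contains Db, F, Ab; F is the third, so it is a chord tone.

Chord tone (the third of Db major triad).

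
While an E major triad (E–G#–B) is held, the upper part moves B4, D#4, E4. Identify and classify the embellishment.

D#4 is an appoggiatura.

The harmony at that moment is E major triad (E, G#, B); D#4 is not a chord tone.
It is approached by leap down from B4 and left by step up to E4.
Leap in, step out — an appoggiatura.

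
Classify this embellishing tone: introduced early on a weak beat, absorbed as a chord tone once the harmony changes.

Anticipation.

Approach: ahead of the chord change (typically by step), so it is dissonant against the current harmony. Departure: none — the same pitch is restated or held and is a chord tone of the new harmony.
Dissonant first, consonant once the harmony catches up: the note simply arrives early — an anticipation. (The reverse timing, consonant first and dissonant after the change, would be a suspension or retardation.)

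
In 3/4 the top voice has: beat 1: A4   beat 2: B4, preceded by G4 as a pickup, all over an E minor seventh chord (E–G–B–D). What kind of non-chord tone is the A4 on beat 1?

Passing tone.

The harmony at that moment is E minor seventh chord (E, G, B, D); A4 is not a chord tone.
It is approached by step up from G4 and left by step up to B4.
Step in, step out in the same direction — a passing tone.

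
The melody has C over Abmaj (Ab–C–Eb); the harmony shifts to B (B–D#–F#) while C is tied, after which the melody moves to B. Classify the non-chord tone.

C is a suspension.

The harmony at that moment is B major triad (B, D#, F#); C is not a chord tone.
It is held over (the same pitch as the preceding C) and left by step down to B.
Held over from the previous chord and resolving down by step — a suspension.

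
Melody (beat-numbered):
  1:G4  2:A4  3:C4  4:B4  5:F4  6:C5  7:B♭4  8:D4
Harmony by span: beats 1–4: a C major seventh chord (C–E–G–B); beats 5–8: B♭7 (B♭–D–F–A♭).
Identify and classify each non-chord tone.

The harmony at that moment is C major seventh chord (C, E, G, B); A4 is not a chord tone.
It is approached by step up from G4 and left by leap down to C4.
Step in, leap out — an escape tone.
The harmony at that moment is B♭ dominant seventh chord (B♭, D, F, A♭); C5 is not a chord tone.
It is approached by leap up from F4 and left by step down to B♭4.
Leap in, step out — an appoggiatura.

A4 (beat 2) — escape tone; C5 (beat 6) — appoggiatura.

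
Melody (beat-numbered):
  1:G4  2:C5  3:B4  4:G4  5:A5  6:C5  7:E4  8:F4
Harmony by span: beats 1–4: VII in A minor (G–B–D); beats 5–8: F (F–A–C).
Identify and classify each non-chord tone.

C5 (beat 2) — appoggiatura; E4 (beat 7) — appoggiatura.

The harmony at that moment is G major triad (G, B, D); C5 is not a chord tone.
It is approached by leap up from G4 and left by step down to B4.
Leap in, step out — an appoggiatura.
The harmony at that moment is F major triad (F, A, C); E4 is not a chord tone.
It is approached by leap down from C5 and left by step up to F4.
Leap in, step out — an appoggiatura.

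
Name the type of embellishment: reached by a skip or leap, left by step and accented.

Appoggiatura.

Approach: by leap. Departure: by step. Metric position: strong.
Leap in, step out, in a metrically strong position — an appoggiatura. (It is the mirror image of the escape tone, which steps in and leaps out from a weak position.)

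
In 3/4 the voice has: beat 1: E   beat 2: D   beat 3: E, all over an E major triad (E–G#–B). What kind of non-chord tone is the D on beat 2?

Lower neighbor tone.

The harmony at that moment is E major triad (E, G#, B); D is not a chord tone.
It is approached by step down from E and left by step up to E.
Step away and step back to the same note — a neighbor tone (lower neighbor).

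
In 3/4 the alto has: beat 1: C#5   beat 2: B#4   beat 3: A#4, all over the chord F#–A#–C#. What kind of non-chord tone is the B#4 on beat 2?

The harmony at that moment is F# major triad (F#, A#, C#); B#4 is not a chord tone.
It is approached by step down from C#5 and left by step down to A#4.
Step in, step out in the same direction — a passing tone.

Passing tone.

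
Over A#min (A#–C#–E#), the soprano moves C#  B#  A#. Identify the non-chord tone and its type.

B# is a passing tone.

The harmony at that moment is A# minor triad (A#, C#, E#); B# is not a chord tone.
It is approached by step down from C# and left by step down to A#.
Step in, step out in the same direction — a passing tone.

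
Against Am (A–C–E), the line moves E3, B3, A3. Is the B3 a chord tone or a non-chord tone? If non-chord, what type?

The harmony at that moment is A minor triad (A, C, E); B3 is not a chord tone.
It is approached by leap up from E3 and left by step down to A3.
Leap in, step out — an appoggiatura.

Non-chord tone — an appoggiatura.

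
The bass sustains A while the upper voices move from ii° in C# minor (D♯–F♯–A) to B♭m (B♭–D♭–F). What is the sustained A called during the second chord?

The harmony at that moment is B♭ minor triad (B♭, D♭, F); A is not a chord tone.
It is held over (the same pitch as the preceding A) and then sustained as the same pitch into the next harmony.
Sustained through a change of harmony — a pedal tone.

Pedal tone (pedal point).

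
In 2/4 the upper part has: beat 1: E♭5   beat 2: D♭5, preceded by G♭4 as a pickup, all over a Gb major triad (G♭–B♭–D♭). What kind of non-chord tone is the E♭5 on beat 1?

The harmony at that moment is G♭ major triad (G♭, B♭, D♭); E♭5 is not a chord tone.
It is approached by leap up from G♭4 and left by step down to D♭5.
Leap in, step out, metrically accented — an appoggiatura.

Appoggiatura.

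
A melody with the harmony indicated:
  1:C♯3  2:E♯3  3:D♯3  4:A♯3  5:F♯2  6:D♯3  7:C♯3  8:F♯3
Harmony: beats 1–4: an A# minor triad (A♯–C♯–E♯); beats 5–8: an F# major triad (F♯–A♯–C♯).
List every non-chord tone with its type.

The harmony at that moment is A♯ minor triad (A♯, C♯, E♯); D♯3 is not a chord tone.
It is approached by step down from E♯3 and left by leap up to A♯3.
Step in, leap out — an escape tone.
The harmony at that moment is F♯ major triad (F♯, A♯, C♯); D♯3 is not a chord tone.
It is approached by leap up from F♯2 and left by step down to C♯3.
Leap in, step out — an appoggiatura.

D♯3 (beat 3) — escape tone; D♯3 (beat 6) — appoggiatura.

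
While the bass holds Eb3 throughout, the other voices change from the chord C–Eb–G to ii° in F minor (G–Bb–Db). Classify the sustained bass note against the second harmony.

Pedal tone (pedal point).

The harmony at that moment is G diminished triad (G, Bb, Db); Eb3 is not a chord tone.
It is held over (the same pitch as the preceding Eb3) and then sustained as the same pitch into the next harmony.
Sustained through a change of harmony — a pedal tone.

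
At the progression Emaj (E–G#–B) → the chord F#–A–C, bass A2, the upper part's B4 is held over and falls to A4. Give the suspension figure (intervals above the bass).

At the second chord the bass is A2. The suspended B4 lies a ninth above the bass; after resolving down by step to A4, the interval above the bass becomes an octave.
Suspension figures are named by those two intervals: 9–8.

9–8 suspension.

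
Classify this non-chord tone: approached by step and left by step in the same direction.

Passing tone.

Approach: by step. Departure: by step, continuing in the same direction.
Stepwise on both sides with no change of direction means the note fills in the space between two different chord tones — a passing tone. (Had it turned back to its starting note it would be a neighbor tone instead.)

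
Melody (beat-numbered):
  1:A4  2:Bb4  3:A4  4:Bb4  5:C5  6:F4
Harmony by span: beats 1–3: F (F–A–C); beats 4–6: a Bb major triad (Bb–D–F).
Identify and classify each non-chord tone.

Bb4 (beat 2) — neighbor tone; C5 (beat 5) — escape tone.

The harmony at that moment is F major triad (F, A, C); Bb4 is not a chord tone.
It is approached by step up from A4 and left by step down to A4.
Step away and step back to the same note — a neighbor tone (upper neighbor).
The harmony at that moment is Bb major triad (Bb, D, F); C5 is not a chord tone.
It is approached by step up from Bb4 and left by leap down to F4.
Step in, leap out — an escape tone.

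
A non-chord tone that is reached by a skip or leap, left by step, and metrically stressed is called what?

Approach: by leap. Departure: by step. Metric position: strong.
Leap in, step out, in a metrically strong position — an appoggiatura. (It is the mirror image of the escape tone, which steps in and leaps out from a weak position.)

Appoggiatura.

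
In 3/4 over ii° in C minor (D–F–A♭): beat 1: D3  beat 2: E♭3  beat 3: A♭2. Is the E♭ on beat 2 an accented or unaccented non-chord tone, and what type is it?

The harmony at that moment is D diminished triad (D, F, A♭); E♭3 is not a chord tone.
It is approached by step up from D3 and left by leap down to A♭2.
Step in, leap out — an escape tone.
It falls on a weak beat, so it is unaccented.

Unaccented escape tone.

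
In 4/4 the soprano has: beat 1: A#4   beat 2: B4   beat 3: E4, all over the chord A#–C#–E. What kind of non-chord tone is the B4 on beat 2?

Escape tone.

The harmony at that moment is A# diminished triad (A#, C#, E); B4 is not a chord tone.
It is approached by step up from A#4 and left by leap down to E4.
Step in, leap out, on a weak beat — an escape tone.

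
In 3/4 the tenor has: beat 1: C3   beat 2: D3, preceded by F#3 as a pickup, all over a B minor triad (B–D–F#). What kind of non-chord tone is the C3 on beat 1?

Appoggiatura.

The harmony at that moment is B minor triad (B, D, F#); C3 is not a chord tone.
It is approached by leap down from F#3 and left by step up to D3.
Leap in, step out, metrically accented — an appoggiatura.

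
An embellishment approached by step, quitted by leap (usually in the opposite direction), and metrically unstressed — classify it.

Escape tone.

Approach: by step. Departure: by leap. Metric position: weak.
Step in, leap out, from a weak position — an escape tone (échappée). (It is the mirror image of the appoggiatura, which leaps in and steps out on a strong beat.)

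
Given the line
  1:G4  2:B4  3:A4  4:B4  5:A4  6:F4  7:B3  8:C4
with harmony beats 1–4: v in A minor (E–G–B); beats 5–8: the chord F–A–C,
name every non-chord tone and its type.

The harmony at that moment is E minor triad (E, G, B); A4 is not a chord tone.
It is approached by step down from B4 and left by step up to B4.
Step away and step back to the same note — a neighbor tone (lower neighbor).
The harmony at that moment is F major triad (F, A, C); B3 is not a chord tone.
It is approached by leap down from F4 and left by step up to C4.
Leap in, step out — an appoggiatura.

A4 (beat 3) — neighbor tone; B3 (beat 7) — appoggiatura.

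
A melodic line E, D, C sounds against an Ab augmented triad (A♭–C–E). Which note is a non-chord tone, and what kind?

D is a passing tone.

The harmony at that moment is A♭ augmented triad (A♭, C, E); D is not a chord tone.
It is approached by step down from E and left by step down to C.
Step in, step out in the same direction — a passing tone.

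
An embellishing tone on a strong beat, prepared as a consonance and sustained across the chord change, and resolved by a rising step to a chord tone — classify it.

Approach: by preparation — the pitch is first a chord tone, then held (tied or repeated) while the harmony changes under it. Departure: up by step. Metric position: strong.
A prepared dissonance that resolves upward by step — a retardation. (The same figure resolving downward would be a suspension.)

Retardation.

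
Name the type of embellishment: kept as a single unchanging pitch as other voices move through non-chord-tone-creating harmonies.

Approach: none. Departure: none — a single pitch is sustained while the chords change around it, passing through harmonies that do not contain it.
No melodic motion at all; the dissonance is created entirely by the moving harmonies against the stationary note — a pedal tone (pedal point).

Pedal tone.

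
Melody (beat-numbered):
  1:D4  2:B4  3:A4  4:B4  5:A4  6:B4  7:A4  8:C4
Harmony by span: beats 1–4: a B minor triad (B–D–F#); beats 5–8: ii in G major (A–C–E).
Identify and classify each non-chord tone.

A4 (beat 3) — neighbor tone; B4 (beat 6) — neighbor tone.

The harmony at that moment is B minor triad (B, D, F#); A4 is not a chord tone.
It is approached by step down from B4 and left by step up to B4.
Step away and step back to the same note — a neighbor tone (lower neighbor).
The harmony at that moment is A minor triad (A, C, E); B4 is not a chord tone.
It is approached by step up from A4 and left by step down to A4.
Step away and step back to the same note — a neighbor tone (upper neighbor).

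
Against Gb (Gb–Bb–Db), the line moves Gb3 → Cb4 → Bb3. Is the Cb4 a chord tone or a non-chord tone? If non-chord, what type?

Non-chord tone — an appoggiatura.

The harmony at that moment is Gb major triad (Gb, Bb, Db); Cb4 is not a chord tone.
It is approached by leap up from Gb3 and left by step down to Bb3.
Leap in, step out — an appoggiatura.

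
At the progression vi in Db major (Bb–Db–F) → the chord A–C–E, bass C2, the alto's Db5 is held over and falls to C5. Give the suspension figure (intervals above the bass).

At the second chord the bass is C2. The suspended Db5 lies a ninth above the bass; after resolving down by step to C5, the interval above the bass becomes an octave.
Suspension figures are named by those two intervals: 9–8.

9–8 suspension.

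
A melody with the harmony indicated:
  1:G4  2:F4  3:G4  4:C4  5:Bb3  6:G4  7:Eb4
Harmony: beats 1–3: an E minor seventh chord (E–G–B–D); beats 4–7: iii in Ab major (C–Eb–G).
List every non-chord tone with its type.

F4 (beat 2) — neighbor tone; Bb3 (beat 5) — escape tone.

The harmony at that moment is E minor seventh chord (E, G, B, D); F4 is not a chord tone.
It is approached by step down from G4 and left by step up to G4.
Step away and step back to the same note — a neighbor tone (lower neighbor).
The harmony at that moment is C minor triad (C, Eb, G); Bb3 is not a chord tone.
It is approached by step down from C4 and left by leap up to G4.
Step in, leap out — an escape tone.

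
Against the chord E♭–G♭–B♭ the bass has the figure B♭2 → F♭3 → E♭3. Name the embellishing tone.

F♭3 is an appoggiatura.

The harmony at that moment is E♭ minor triad (E♭, G♭, B♭); F♭3 is not a chord tone.
It is approached by leap up from B♭2 and left by step down to E♭3.
Leap in, step out — an appoggiatura.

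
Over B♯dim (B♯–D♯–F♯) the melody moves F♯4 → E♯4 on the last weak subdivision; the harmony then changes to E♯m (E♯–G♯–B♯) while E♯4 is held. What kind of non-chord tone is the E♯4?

The harmony at that moment is B♯ diminished triad (B♯, D♯, F♯); E♯4 is not a chord tone.
It is approached by step down from F♯4 and then sustained as the same pitch into the next harmony.
Arriving early and becoming a chord tone when the harmony changes — an anticipation.

E♯4 is an anticipation.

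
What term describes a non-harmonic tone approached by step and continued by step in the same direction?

Approach: by step. Departure: by step, continuing in the same direction.
Stepwise on both sides with no change of direction means the note fills in the space between two different chord tones — a passing tone. (Had it turned back to its starting note it would be a neighbor tone instead.)

Passing tone.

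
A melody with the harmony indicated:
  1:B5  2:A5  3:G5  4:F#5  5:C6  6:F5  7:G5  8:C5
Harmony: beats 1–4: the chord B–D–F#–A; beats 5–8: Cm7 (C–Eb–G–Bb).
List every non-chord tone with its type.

G5 (beat 3) — passing tone; F5 (beat 6) — appoggiatura.

The harmony at that moment is B minor seventh chord (B, D, F#, A); G5 is not a chord tone.
It is approached by step down from A5 and left by step down to F#5.
Step in, step out in the same direction — a passing tone.
The harmony at that moment is C minor seventh chord (C, Eb, G, Bb); F5 is not a chord tone.
It is approached by leap down from C6 and left by step up to G5.
Leap in, step out — an appoggiatura.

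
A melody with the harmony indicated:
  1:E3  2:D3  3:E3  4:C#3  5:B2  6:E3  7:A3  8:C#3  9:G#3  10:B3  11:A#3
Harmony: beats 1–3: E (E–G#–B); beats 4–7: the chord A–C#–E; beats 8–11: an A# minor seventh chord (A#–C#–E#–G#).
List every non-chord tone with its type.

D3 (beat 2) — neighbor tone; B2 (beat 5) — escape tone; B3 (beat 10) — appoggiatura.

The harmony at that moment is E major triad (E, G#, B); D3 is not a chord tone.
It is approached by step down from E3 and left by step up to E3.
Step away and step back to the same note — a neighbor tone (lower neighbor).
The harmony at that moment is A major triad (A, C#, E); B2 is not a chord tone.
It is approached by step down from C#3 and left by leap up to E3.
Step in, leap out — an escape tone.
The harmony at that moment is A# minor seventh chord (A#, C#, E#, G#); B3 is not a chord tone.
It is approached by leap up from G#3 and left by step down to A#3.
Leap in, step out — an appoggiatura.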